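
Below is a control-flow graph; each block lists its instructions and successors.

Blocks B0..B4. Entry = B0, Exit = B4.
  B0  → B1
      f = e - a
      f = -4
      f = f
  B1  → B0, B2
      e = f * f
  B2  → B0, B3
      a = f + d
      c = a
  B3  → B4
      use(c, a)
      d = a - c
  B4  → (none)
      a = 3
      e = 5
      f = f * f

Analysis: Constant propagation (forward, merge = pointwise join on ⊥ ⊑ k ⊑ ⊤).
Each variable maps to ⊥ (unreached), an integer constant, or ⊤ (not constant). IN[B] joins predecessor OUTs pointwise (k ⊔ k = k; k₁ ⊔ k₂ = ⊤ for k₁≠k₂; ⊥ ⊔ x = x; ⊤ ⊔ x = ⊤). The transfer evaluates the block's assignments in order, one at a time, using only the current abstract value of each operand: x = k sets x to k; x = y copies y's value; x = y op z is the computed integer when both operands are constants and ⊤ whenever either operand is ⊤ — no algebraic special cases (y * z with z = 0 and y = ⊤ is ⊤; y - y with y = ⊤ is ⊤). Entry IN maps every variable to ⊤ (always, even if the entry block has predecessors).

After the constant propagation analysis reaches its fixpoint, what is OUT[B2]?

Per-block solution:
  B0: | IN=(all ⊤) | OUT={f:-4; rest ⊤}
  B1: | IN={f:-4; rest ⊤} | OUT={e:16, f:-4; rest ⊤}
  B2: | IN={e:16, f:-4; rest ⊤} | OUT={e:16, f:-4; rest ⊤}
  B3: | IN={e:16, f:-4; rest ⊤} | OUT={e:16, f:-4; rest ⊤}
  B4: | IN={e:16, f:-4; rest ⊤} | OUT={a:3, e:5, f:16; rest ⊤}

Merge at B2: IN[B2] = OUT[B1] = {a: ⊤, b: ⊤, c: ⊤, d: ⊤, e: 16, f: -4}
Applying B2's transfer function to that IN value gives OUT[B2] (row B2 above).

Answer: {a: ⊤, b: ⊤, c: ⊤, d: ⊤, e: 16, f: -4}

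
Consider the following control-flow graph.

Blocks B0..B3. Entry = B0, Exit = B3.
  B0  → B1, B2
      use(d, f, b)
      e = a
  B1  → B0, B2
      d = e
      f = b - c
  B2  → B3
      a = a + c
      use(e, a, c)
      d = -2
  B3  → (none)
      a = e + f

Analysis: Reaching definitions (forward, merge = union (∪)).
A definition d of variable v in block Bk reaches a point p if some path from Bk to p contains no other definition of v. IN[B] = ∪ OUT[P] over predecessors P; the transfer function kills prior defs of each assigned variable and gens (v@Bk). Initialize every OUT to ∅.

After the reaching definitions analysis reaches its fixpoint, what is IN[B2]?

Answer: {d@B1, e@B0, f@B1}

Derivation:
Per-block solution:
  B0:   IN={d@B1, e@B0, f@B1}   OUT={d@B1, e@B0, f@B1}
  B1:   IN={d@B1, e@B0, f@B1}   OUT={d@B1, e@B0, f@B1}
  B2:   IN={d@B1, e@B0, f@B1}   OUT={a@B2, d@B2, e@B0, f@B1}
  B3:   IN={a@B2, d@B2, e@B0, f@B1}   OUT={a@B3, d@B2, e@B0, f@B1}

Merge at B2: IN[B2] = OUT[B0] ⊔ OUT[B1] = {d@B1, e@B0, f@B1}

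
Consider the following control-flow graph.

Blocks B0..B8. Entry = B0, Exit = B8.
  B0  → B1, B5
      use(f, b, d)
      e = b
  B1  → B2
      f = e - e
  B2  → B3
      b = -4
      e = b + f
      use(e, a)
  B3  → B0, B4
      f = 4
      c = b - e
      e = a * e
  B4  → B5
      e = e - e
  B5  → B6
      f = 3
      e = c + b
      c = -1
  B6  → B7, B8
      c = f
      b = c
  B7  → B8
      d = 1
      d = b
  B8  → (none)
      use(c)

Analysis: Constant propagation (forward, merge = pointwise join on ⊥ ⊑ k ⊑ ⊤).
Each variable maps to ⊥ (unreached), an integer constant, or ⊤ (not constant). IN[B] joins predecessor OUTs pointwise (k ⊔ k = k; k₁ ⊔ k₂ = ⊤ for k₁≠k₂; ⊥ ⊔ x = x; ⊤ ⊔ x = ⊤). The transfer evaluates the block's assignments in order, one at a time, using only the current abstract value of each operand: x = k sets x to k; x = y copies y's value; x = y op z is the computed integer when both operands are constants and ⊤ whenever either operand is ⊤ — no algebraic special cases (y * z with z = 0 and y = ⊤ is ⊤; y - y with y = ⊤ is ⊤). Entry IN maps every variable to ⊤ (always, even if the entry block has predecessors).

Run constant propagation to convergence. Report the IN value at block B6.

Per-block solution:
  B0: | IN=(all ⊤) | OUT=(all ⊤)
  B1: | IN=(all ⊤) | OUT=(all ⊤)
  B2: | IN=(all ⊤) | OUT={b:-4; rest ⊤}
  B3: | IN={b:-4; rest ⊤} | OUT={b:-4, f:4; rest ⊤}
  B4: | IN={b:-4, f:4; rest ⊤} | OUT={b:-4, f:4; rest ⊤}
  B5: | IN=(all ⊤) | OUT={c:-1, f:3; rest ⊤}
  B6: | IN={c:-1, f:3; rest ⊤} | OUT={b:3, c:3, f:3; rest ⊤}
  B7: | IN={b:3, c:3, f:3; rest ⊤} | OUT={b:3, c:3, d:3, f:3; rest ⊤}
  B8: | IN={b:3, c:3, f:3; rest ⊤} | OUT={b:3, c:3, f:3; rest ⊤}

Merge at B6: IN[B6] = OUT[B5] = {a: ⊤, b: ⊤, c: -1, d: ⊤, e: ⊤, f: 3}

Answer: {a: ⊤, b: ⊤, c: -1, d: ⊤, e: ⊤, f: 3}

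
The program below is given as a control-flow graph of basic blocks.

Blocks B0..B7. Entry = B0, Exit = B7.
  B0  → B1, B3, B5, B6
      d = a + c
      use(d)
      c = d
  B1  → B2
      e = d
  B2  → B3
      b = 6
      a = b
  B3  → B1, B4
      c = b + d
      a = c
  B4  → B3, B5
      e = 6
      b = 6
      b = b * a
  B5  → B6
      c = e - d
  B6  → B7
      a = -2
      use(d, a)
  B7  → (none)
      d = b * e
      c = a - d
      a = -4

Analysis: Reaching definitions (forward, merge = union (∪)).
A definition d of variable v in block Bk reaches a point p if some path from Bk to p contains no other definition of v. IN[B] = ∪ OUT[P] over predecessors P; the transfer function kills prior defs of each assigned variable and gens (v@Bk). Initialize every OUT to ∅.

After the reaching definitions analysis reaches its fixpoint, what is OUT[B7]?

Answer: {a@B7, b@B4, c@B7, d@B7, e@B4}

Derivation:
Converged values:
  B0: | IN={} | OUT={c@B0, d@B0}
  B1: | IN={a@B3, b@B2, b@B4, c@B0, c@B3, d@B0, e@B1, e@B4} | OUT={a@B3, b@B2, b@B4, c@B0, c@B3, d@B0, e@B1}
  B2: | IN={a@B3, b@B2, b@B4, c@B0, c@B3, d@B0, e@B1} | OUT={a@B2, b@B2, c@B0, c@B3, d@B0, e@B1}
  B3: | IN={a@B2, a@B3, b@B2, b@B4, c@B0, c@B3, d@B0, e@B1, e@B4} | OUT={a@B3, b@B2, b@B4, c@B3, d@B0, e@B1, e@B4}
  B4: | IN={a@B3, b@B2, b@B4, c@B3, d@B0, e@B1, e@B4} | OUT={a@B3, b@B4, c@B3, d@B0, e@B4}
  B5: | IN={a@B3, b@B4, c@B0, c@B3, d@B0, e@B4} | OUT={a@B3, b@B4, c@B5, d@B0, e@B4}
  B6: | IN={a@B3, b@B4, c@B0, c@B5, d@B0, e@B4} | OUT={a@B6, b@B4, c@B0, c@B5, d@B0, e@B4}
  B7: | IN={a@B6, b@B4, c@B0, c@B5, d@B0, e@B4} | OUT={a@B7, b@B4, c@B7, d@B7, e@B4}

Merge at B7: IN[B7] = OUT[B6] = {a@B6, b@B4, c@B0, c@B5, d@B0, e@B4}
Applying B7's transfer function to that IN value gives OUT[B7] (row B7 above).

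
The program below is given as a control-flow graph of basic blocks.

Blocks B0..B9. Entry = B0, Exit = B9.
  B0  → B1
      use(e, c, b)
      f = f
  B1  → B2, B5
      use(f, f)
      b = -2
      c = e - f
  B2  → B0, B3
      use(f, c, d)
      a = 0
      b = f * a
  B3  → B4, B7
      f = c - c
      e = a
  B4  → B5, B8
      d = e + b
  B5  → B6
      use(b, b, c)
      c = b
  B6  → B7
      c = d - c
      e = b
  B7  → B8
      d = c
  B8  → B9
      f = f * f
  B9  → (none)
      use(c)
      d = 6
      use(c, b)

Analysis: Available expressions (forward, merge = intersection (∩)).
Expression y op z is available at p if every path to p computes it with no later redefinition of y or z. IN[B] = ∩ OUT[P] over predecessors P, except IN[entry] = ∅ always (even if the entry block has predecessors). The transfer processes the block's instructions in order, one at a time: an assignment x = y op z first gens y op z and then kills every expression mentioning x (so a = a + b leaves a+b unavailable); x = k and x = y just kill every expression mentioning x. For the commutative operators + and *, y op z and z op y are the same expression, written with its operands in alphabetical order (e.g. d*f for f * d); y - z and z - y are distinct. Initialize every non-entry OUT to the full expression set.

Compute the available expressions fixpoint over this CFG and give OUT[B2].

Fixpoint table:
  B0:  IN={}  OUT={}
  B1:  IN={}  OUT={e-f}
  B2:  IN={e-f}  OUT={a*f, e-f}
  B3:  IN={a*f, e-f}  OUT={c-c}
  B4:  IN={c-c}  OUT={b+e, c-c}
  B5:  IN={}  OUT={}
  B6:  IN={}  OUT={}
  B7:  IN={}  OUT={}
  B8:  IN={}  OUT={}
  B9:  IN={}  OUT={}

Merge at B2: IN[B2] = OUT[B1] = {e-f}
Applying B2's transfer function to that IN value gives OUT[B2] (row B2 above).

Answer: {a*f, e-f}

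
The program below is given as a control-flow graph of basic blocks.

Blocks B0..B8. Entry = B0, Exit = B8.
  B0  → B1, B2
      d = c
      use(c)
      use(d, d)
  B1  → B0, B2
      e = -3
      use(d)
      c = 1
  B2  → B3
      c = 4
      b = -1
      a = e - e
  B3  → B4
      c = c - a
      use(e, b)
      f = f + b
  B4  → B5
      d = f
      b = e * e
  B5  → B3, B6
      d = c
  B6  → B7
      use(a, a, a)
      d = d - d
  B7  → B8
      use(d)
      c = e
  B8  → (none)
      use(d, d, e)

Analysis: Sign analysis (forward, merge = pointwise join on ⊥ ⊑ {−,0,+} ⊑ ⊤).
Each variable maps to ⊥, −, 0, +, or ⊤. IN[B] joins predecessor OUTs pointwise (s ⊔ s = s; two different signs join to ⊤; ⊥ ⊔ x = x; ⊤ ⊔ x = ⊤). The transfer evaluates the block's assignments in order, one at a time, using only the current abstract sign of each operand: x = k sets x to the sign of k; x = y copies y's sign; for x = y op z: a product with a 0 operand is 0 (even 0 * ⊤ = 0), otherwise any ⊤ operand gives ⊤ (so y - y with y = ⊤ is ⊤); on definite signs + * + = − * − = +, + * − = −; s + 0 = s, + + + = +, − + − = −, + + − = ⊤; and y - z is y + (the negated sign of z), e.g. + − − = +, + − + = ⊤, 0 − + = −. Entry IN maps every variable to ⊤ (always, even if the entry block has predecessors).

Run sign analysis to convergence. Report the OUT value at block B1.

Answer: {a: ⊤, b: ⊤, c: +, d: ⊤, e: -, f: ⊤}

Derivation:
Per-block solution:
  B0:  IN=(all ⊤)  OUT=(all ⊤)
  B1:  IN=(all ⊤)  OUT={c:+, e:-; rest ⊤}
  B2:  IN=(all ⊤)  OUT={b:-, c:+; rest ⊤}
  B3:  IN=(all ⊤)  OUT=(all ⊤)
  B4:  IN=(all ⊤)  OUT=(all ⊤)
  B5:  IN=(all ⊤)  OUT=(all ⊤)
  B6:  IN=(all ⊤)  OUT=(all ⊤)
  B7:  IN=(all ⊤)  OUT=(all ⊤)
  B8:  IN=(all ⊤)  OUT=(all ⊤)

Merge at B1: IN[B1] = OUT[B0] = {a: ⊤, b: ⊤, c: ⊤, d: ⊤, e: ⊤, f: ⊤}
Applying B1's transfer function to that IN value gives OUT[B1] (row B1 above).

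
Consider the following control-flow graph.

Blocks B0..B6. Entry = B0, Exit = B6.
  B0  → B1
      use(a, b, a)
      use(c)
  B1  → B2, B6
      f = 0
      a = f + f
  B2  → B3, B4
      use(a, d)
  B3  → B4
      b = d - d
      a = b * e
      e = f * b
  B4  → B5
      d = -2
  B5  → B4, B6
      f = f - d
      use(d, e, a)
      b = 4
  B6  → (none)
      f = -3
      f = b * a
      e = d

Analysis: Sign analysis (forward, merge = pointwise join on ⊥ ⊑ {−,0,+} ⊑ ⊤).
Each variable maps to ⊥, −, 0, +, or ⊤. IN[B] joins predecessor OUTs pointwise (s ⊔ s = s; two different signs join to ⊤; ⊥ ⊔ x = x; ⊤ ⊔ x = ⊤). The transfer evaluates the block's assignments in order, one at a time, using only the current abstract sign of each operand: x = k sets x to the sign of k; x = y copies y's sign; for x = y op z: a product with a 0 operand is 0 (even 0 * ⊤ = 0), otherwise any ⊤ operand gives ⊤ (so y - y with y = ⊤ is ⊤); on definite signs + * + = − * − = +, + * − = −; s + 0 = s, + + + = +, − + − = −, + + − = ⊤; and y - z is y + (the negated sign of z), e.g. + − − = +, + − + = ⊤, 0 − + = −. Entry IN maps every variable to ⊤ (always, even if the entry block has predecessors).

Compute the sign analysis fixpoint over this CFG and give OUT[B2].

Fixpoint table:
  B0: | IN=(all ⊤) | OUT=(all ⊤)
  B1: | IN=(all ⊤) | OUT={a:0, f:0; rest ⊤}
  B2: | IN={a:0, f:0; rest ⊤} | OUT={a:0, f:0; rest ⊤}
  B3: | IN={a:0, f:0; rest ⊤} | OUT={e:0, f:0; rest ⊤}
  B4: | IN=(all ⊤) | OUT={d:-; rest ⊤}
  B5: | IN={d:-; rest ⊤} | OUT={b:+, d:-; rest ⊤}
  B6: | IN=(all ⊤) | OUT=(all ⊤)

Merge at B2: IN[B2] = OUT[B1] = {a: 0, b: ⊤, c: ⊤, d: ⊤, e: ⊤, f: 0}
Applying B2's transfer function to that IN value gives OUT[B2] (row B2 above).

Answer: {a: 0, b: ⊤, c: ⊤, d: ⊤, e: ⊤, f: 0}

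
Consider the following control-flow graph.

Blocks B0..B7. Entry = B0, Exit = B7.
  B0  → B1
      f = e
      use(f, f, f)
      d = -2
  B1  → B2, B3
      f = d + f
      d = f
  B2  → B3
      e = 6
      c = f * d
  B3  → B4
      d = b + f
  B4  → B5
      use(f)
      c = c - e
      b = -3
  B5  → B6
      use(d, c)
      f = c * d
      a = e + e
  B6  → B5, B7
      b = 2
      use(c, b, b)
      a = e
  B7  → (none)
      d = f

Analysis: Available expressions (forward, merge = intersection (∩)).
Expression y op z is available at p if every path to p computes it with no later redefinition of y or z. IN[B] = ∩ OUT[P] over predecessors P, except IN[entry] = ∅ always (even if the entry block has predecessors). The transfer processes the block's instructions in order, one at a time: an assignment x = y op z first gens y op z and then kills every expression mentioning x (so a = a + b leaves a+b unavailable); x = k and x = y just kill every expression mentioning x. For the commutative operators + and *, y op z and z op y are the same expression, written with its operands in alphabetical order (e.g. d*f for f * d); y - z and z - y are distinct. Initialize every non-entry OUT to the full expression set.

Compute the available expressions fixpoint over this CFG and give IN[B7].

Converged values:
  B0: | IN={} | OUT={}
  B1: | IN={} | OUT={}
  B2: | IN={} | OUT={d*f}
  B3: | IN={} | OUT={b+f}
  B4: | IN={b+f} | OUT={}
  B5: | IN={} | OUT={c*d, e+e}
  B6: | IN={c*d, e+e} | OUT={c*d, e+e}
  B7: | IN={c*d, e+e} | OUT={e+e}

Merge at B7: IN[B7] = OUT[B6] = {c*d, e+e}

Answer: {c*d, e+e}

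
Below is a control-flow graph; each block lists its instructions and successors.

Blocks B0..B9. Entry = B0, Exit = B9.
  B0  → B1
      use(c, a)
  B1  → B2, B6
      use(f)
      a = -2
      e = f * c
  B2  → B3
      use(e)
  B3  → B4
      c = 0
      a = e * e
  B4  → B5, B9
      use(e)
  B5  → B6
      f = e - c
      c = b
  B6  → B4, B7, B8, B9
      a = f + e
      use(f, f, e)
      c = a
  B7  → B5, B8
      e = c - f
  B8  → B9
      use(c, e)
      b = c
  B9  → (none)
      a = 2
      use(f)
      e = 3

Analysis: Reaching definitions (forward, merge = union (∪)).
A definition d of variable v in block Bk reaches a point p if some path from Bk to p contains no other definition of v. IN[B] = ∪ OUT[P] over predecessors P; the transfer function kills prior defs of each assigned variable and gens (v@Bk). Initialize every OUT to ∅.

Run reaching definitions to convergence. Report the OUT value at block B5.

Answer: {a@B3, a@B6, c@B5, e@B1, e@B7, f@B5}

Trace:
Per-block solution:
  B0: | IN={} | OUT={}
  B1: | IN={} | OUT={a@B1, e@B1}
  B2: | IN={a@B1, e@B1} | OUT={a@B1, e@B1}
  B3: | IN={a@B1, e@B1} | OUT={a@B3, c@B3, e@B1}
  B4: | IN={a@B3, a@B6, c@B3, c@B6, e@B1, e@B7, f@B5} | OUT={a@B3, a@B6, c@B3, c@B6, e@B1, e@B7, f@B5}
  B5: | IN={a@B3, a@B6, c@B3, c@B6, e@B1, e@B7, f@B5} | OUT={a@B3, a@B6, c@B5, e@B1, e@B7, f@B5}
  B6: | IN={a@B1, a@B3, a@B6, c@B5, e@B1, e@B7, f@B5} | OUT={a@B6, c@B6, e@B1, e@B7, f@B5}
  B7: | IN={a@B6, c@B6, e@B1, e@B7, f@B5} | OUT={a@B6, c@B6, e@B7, f@B5}
  B8: | IN={a@B6, c@B6, e@B1, e@B7, f@B5} | OUT={a@B6, b@B8, c@B6, e@B1, e@B7, f@B5}
  B9: | IN={a@B3, a@B6, b@B8, c@B3, c@B6, e@B1, e@B7, f@B5} | OUT={a@B9, b@B8, c@B3, c@B6, e@B9, f@B5}

Merge at B5: IN[B5] = OUT[B4] ⊔ OUT[B7] = {a@B3, a@B6, c@B3, c@B6, e@B1, e@B7, f@B5}
Applying B5's transfer function to that IN value gives OUT[B5] (row B5 above).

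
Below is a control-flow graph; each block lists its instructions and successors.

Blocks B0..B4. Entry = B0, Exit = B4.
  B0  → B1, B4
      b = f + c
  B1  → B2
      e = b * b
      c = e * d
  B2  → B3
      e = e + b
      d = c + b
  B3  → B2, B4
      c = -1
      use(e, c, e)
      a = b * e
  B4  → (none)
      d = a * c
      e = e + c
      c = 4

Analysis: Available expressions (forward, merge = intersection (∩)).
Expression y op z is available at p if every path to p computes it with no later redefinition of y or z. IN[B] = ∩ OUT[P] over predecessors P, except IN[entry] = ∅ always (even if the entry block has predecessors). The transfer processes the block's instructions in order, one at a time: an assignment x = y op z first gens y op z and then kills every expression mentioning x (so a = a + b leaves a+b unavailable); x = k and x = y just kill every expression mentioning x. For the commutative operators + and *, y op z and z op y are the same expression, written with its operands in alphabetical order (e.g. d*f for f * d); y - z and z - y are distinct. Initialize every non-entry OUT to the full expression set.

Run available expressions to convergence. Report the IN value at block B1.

Per-block solution:
  B0: | IN={} | OUT={c+f}
  B1: | IN={c+f} | OUT={b*b, d*e}
  B2: | IN={b*b} | OUT={b*b, b+c}
  B3: | IN={b*b, b+c} | OUT={b*b, b*e}
  B4: | IN={} | OUT={}

Merge at B1: IN[B1] = OUT[B0] = {c+f}

Answer: {c+f}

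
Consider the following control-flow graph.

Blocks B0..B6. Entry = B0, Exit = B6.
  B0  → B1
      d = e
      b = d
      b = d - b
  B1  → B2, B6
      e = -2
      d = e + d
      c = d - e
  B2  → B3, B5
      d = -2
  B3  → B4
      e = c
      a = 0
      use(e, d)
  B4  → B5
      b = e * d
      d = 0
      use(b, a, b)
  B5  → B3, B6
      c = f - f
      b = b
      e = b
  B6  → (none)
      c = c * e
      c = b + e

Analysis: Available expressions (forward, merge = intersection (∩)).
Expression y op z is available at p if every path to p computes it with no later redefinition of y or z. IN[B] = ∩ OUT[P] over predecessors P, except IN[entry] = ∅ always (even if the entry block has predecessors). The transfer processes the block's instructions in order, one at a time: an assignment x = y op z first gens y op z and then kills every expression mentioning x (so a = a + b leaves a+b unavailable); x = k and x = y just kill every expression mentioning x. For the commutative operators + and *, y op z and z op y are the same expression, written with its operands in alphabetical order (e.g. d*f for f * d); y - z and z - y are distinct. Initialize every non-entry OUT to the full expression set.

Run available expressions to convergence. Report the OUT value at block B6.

Answer: {b+e}

Derivation:
Converged values:
  B0:  IN={}  OUT={}
  B1:  IN={}  OUT={d-e}
  B2:  IN={d-e}  OUT={}
  B3:  IN={}  OUT={}
  B4:  IN={}  OUT={}
  B5:  IN={}  OUT={f-f}
  B6:  IN={}  OUT={b+e}

Merge at B6: IN[B6] = OUT[B1] ∩ OUT[B5] = {}
Applying B6's transfer function to that IN value gives OUT[B6] (row B6 above).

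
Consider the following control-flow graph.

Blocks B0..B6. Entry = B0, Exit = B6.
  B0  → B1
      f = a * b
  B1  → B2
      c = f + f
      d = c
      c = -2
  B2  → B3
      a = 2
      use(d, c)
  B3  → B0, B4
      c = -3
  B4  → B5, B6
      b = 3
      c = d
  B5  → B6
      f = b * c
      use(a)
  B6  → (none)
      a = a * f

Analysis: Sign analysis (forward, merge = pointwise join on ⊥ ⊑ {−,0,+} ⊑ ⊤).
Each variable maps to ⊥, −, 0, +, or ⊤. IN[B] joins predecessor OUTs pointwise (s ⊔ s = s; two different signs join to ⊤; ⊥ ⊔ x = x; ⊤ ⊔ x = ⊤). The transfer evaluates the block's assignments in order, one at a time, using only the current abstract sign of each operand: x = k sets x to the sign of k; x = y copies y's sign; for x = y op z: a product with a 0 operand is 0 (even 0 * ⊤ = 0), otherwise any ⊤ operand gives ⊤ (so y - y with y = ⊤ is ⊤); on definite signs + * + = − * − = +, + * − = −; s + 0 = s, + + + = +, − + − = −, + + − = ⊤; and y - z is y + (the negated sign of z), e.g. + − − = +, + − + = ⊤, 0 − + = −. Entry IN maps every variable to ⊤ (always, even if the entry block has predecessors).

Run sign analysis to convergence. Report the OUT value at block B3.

Answer: {a: +, b: ⊤, c: -, d: ⊤, e: ⊤, f: ⊤}

Working:
Converged values:
  B0:  IN=(all ⊤)  OUT=(all ⊤)
  B1:  IN=(all ⊤)  OUT={c:-; rest ⊤}
  B2:  IN={c:-; rest ⊤}  OUT={a:+, c:-; rest ⊤}
  B3:  IN={a:+, c:-; rest ⊤}  OUT={a:+, c:-; rest ⊤}
  B4:  IN={a:+, c:-; rest ⊤}  OUT={a:+, b:+; rest ⊤}
  B5:  IN={a:+, b:+; rest ⊤}  OUT={a:+, b:+; rest ⊤}
  B6:  IN={a:+, b:+; rest ⊤}  OUT={b:+; rest ⊤}

Merge at B3: IN[B3] = OUT[B2] = {a: +, b: ⊤, c: -, d: ⊤, e: ⊤, f: ⊤}
Applying B3's transfer function to that IN value gives OUT[B3] (row B3 above).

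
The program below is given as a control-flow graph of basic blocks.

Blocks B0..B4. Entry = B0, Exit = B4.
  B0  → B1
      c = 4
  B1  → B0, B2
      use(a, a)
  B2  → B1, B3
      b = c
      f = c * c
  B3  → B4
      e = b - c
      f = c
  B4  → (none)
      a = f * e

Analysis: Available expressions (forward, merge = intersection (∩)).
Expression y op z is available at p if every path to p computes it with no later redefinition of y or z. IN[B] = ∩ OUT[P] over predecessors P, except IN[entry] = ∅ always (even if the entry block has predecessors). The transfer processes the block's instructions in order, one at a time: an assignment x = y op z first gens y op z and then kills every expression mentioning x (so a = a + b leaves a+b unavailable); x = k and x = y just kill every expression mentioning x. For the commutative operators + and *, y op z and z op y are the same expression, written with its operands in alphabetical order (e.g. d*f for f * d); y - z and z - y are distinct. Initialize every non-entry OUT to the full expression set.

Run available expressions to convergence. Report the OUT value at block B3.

Per-block solution:
  B0:  IN={}  OUT={}
  B1:  IN={}  OUT={}
  B2:  IN={}  OUT={c*c}
  B3:  IN={c*c}  OUT={b-c, c*c}
  B4:  IN={b-c, c*c}  OUT={b-c, c*c, e*f}

Merge at B3: IN[B3] = OUT[B2] = {c*c}
Applying B3's transfer function to that IN value gives OUT[B3] (row B3 above).

Answer: {b-c, c*c}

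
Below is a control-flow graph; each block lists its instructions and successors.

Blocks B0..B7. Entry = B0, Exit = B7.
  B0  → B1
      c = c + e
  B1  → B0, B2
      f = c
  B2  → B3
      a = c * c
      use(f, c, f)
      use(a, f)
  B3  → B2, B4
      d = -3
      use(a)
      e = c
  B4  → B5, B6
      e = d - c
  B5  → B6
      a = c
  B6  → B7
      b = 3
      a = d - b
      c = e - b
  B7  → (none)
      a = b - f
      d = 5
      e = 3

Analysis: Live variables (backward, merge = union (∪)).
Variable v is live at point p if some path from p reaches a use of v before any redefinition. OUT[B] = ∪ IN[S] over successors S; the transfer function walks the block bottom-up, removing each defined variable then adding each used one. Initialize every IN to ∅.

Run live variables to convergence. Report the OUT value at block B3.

Fixpoint table:
  B0: | IN={c, e} | OUT={c, e}
  B1: | IN={c, e} | OUT={c, e, f}
  B2: | IN={c, f} | OUT={a, c, f}
  B3: | IN={a, c, f} | OUT={c, d, f}
  B4: | IN={c, d, f} | OUT={c, d, e, f}
  B5: | IN={c, d, e, f} | OUT={d, e, f}
  B6: | IN={d, e, f} | OUT={b, f}
  B7: | IN={b, f} | OUT={}

Merge at B3: OUT[B3] = IN[B2] ⊔ IN[B4] = {c, d, f}

Answer: {c, d, f}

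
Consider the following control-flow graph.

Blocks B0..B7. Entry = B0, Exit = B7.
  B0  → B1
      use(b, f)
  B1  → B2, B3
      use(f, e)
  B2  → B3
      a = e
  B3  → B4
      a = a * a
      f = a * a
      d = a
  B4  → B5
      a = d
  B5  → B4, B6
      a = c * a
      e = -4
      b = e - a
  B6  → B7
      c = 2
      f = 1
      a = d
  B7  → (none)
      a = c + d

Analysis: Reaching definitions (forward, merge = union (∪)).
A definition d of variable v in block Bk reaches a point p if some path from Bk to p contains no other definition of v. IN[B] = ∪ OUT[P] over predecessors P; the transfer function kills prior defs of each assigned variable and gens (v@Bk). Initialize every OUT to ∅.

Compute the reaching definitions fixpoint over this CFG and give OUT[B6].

Answer: {a@B6, b@B5, c@B6, d@B3, e@B5, f@B6}

Derivation:
Converged values:
  B0: | IN={} | OUT={}
  B1: | IN={} | OUT={}
  B2: | IN={} | OUT={a@B2}
  B3: | IN={a@B2} | OUT={a@B3, d@B3, f@B3}
  B4: | IN={a@B3, a@B5, b@B5, d@B3, e@B5, f@B3} | OUT={a@B4, b@B5, d@B3, e@B5, f@B3}
  B5: | IN={a@B4, b@B5, d@B3, e@B5, f@B3} | OUT={a@B5, b@B5, d@B3, e@B5, f@B3}
  B6: | IN={a@B5, b@B5, d@B3, e@B5, f@B3} | OUT={a@B6, b@B5, c@B6, d@B3, e@B5, f@B6}
  B7: | IN={a@B6, b@B5, c@B6, d@B3, e@B5, f@B6} | OUT={a@B7, b@B5, c@B6, d@B3, e@B5, f@B6}

Merge at B6: IN[B6] = OUT[B5] = {a@B5, b@B5, d@B3, e@B5, f@B3}
Applying B6's transfer function to that IN value gives OUT[B6] (row B6 above).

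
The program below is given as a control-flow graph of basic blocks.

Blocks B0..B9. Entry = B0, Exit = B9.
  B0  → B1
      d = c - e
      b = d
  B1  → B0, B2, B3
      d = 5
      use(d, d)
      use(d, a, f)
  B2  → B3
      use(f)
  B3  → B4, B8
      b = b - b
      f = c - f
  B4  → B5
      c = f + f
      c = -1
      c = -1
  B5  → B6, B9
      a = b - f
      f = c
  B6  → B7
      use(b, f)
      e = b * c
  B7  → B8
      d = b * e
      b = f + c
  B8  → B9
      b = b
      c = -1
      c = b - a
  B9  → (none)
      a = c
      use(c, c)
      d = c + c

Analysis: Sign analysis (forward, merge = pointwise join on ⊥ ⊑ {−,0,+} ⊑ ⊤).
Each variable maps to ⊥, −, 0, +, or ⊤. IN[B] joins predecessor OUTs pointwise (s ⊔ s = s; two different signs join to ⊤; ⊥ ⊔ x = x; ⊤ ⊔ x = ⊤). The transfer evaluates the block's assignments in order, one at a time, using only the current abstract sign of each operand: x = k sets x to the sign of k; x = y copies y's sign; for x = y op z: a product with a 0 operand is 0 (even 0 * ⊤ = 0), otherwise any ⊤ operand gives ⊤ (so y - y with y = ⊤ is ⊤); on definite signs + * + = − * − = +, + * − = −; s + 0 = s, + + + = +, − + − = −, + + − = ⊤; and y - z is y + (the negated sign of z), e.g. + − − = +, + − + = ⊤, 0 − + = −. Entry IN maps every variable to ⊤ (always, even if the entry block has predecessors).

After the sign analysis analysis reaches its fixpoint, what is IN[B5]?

Answer: {a: ⊤, b: ⊤, c: -, d: +, e: ⊤, f: ⊤}

Working:
Converged values:
  B0:   IN=(all ⊤)   OUT=(all ⊤)
  B1:   IN=(all ⊤)   OUT={d:+; rest ⊤}
  B2:   IN={d:+; rest ⊤}   OUT={d:+; rest ⊤}
  B3:   IN={d:+; rest ⊤}   OUT={d:+; rest ⊤}
  B4:   IN={d:+; rest ⊤}   OUT={c:-, d:+; rest ⊤}
  B5:   IN={c:-, d:+; rest ⊤}   OUT={c:-, d:+, f:-; rest ⊤}
  B6:   IN={c:-, d:+, f:-; rest ⊤}   OUT={c:-, d:+, f:-; rest ⊤}
  B7:   IN={c:-, d:+, f:-; rest ⊤}   OUT={b:-, c:-, f:-; rest ⊤}
  B8:   IN=(all ⊤)   OUT=(all ⊤)
  B9:   IN=(all ⊤)   OUT=(all ⊤)

Merge at B5: IN[B5] = OUT[B4] = {a: ⊤, b: ⊤, c: -, d: +, e: ⊤, f: ⊤}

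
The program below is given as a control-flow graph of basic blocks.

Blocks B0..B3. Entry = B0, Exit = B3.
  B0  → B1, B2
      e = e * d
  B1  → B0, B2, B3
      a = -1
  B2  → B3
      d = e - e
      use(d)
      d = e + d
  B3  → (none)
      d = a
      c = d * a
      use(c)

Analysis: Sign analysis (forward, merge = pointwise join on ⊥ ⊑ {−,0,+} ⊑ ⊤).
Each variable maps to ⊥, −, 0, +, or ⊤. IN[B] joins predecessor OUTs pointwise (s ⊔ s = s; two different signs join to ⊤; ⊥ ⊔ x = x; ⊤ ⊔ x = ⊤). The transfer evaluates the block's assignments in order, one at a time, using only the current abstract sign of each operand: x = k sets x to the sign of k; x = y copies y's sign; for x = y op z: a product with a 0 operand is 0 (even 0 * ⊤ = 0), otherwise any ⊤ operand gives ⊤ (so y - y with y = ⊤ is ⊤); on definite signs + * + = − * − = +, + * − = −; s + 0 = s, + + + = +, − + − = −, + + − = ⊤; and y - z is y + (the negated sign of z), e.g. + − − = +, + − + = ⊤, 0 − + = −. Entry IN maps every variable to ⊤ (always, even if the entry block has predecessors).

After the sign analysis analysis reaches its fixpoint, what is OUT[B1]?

Answer: {a: -, b: ⊤, c: ⊤, d: ⊤, e: ⊤, f: ⊤}

Derivation:
Converged values:
  B0: | IN=(all ⊤) | OUT=(all ⊤)
  B1: | IN=(all ⊤) | OUT={a:-; rest ⊤}
  B2: | IN=(all ⊤) | OUT=(all ⊤)
  B3: | IN=(all ⊤) | OUT=(all ⊤)

Merge at B1: IN[B1] = OUT[B0] = {a: ⊤, b: ⊤, c: ⊤, d: ⊤, e: ⊤, f: ⊤}
Applying B1's transfer function to that IN value gives OUT[B1] (row B1 above).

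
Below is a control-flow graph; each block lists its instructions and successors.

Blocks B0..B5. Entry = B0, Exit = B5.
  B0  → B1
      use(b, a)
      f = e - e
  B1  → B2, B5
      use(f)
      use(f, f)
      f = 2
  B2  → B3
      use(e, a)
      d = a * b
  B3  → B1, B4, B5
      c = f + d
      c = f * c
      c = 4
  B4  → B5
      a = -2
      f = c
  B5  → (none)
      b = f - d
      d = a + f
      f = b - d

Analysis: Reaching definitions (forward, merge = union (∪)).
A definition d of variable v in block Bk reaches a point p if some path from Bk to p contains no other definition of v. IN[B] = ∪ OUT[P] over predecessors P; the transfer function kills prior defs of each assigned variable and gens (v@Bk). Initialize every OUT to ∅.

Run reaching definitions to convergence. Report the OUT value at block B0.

Fixpoint table:
  B0:  IN={}  OUT={f@B0}
  B1:  IN={c@B3, d@B2, f@B0, f@B1}  OUT={c@B3, d@B2, f@B1}
  B2:  IN={c@B3, d@B2, f@B1}  OUT={c@B3, d@B2, f@B1}
  B3:  IN={c@B3, d@B2, f@B1}  OUT={c@B3, d@B2, f@B1}
  B4:  IN={c@B3, d@B2, f@B1}  OUT={a@B4, c@B3, d@B2, f@B4}
  B5:  IN={a@B4, c@B3, d@B2, f@B1, f@B4}  OUT={a@B4, b@B5, c@B3, d@B5, f@B5}

B0 is the boundary node: IN[B0] = {}
Applying B0's transfer function to that IN value gives OUT[B0] (row B0 above).

Answer: {f@B0}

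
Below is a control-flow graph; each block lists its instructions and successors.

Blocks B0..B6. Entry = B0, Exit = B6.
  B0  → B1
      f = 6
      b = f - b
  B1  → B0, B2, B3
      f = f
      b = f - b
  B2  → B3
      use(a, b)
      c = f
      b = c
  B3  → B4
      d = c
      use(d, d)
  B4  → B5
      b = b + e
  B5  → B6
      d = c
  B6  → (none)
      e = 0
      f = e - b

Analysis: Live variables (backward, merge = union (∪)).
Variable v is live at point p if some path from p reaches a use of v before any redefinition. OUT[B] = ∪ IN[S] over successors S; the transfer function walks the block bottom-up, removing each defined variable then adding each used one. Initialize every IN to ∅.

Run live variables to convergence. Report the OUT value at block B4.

Fixpoint table:
  B0: | IN={a, b, c, e} | OUT={a, b, c, e, f}
  B1: | IN={a, b, c, e, f} | OUT={a, b, c, e, f}
  B2: | IN={a, b, e, f} | OUT={b, c, e}
  B3: | IN={b, c, e} | OUT={b, c, e}
  B4: | IN={b, c, e} | OUT={b, c}
  B5: | IN={b, c} | OUT={b}
  B6: | IN={b} | OUT={}

Merge at B4: OUT[B4] = IN[B5] = {b, c}

Answer: {b, c}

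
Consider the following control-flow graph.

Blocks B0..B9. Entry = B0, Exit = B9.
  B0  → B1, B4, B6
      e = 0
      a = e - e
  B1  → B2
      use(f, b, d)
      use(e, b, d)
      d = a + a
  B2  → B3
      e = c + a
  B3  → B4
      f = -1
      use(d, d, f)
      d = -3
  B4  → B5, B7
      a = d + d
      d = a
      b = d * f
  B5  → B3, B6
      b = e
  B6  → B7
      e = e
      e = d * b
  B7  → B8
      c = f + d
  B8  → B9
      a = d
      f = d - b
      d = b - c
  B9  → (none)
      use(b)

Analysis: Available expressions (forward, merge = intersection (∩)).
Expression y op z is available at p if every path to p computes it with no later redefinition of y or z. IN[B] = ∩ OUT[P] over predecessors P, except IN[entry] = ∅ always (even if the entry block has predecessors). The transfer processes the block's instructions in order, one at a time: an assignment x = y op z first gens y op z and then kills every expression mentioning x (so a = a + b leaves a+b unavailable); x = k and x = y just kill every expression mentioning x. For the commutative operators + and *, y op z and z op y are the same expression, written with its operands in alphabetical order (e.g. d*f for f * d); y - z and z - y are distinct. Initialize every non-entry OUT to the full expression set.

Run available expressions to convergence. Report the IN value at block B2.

Converged values:
  B0:  IN={}  OUT={e-e}
  B1:  IN={e-e}  OUT={a+a, e-e}
  B2:  IN={a+a, e-e}  OUT={a+a, a+c}
  B3:  IN={}  OUT={}
  B4:  IN={}  OUT={d*f}
  B5:  IN={d*f}  OUT={d*f}
  B6:  IN={}  OUT={b*d}
  B7:  IN={}  OUT={d+f}
  B8:  IN={d+f}  OUT={b-c}
  B9:  IN={b-c}  OUT={b-c}

Merge at B2: IN[B2] = OUT[B1] = {a+a, e-e}

Answer: {a+a, e-e}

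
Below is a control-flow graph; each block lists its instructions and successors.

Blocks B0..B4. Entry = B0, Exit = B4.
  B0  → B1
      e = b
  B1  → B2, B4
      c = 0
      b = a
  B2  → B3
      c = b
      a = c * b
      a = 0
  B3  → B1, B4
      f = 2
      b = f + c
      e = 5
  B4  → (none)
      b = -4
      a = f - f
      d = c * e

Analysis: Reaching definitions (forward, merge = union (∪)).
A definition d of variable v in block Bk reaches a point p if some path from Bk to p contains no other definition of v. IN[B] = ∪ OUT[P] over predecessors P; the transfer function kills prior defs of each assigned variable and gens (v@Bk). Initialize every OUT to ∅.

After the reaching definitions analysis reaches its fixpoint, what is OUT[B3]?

Fixpoint table:
  B0:   IN={}   OUT={e@B0}
  B1:   IN={a@B2, b@B3, c@B2, e@B0, e@B3, f@B3}   OUT={a@B2, b@B1, c@B1, e@B0, e@B3, f@B3}
  B2:   IN={a@B2, b@B1, c@B1, e@B0, e@B3, f@B3}   OUT={a@B2, b@B1, c@B2, e@B0, e@B3, f@B3}
  B3:   IN={a@B2, b@B1, c@B2, e@B0, e@B3, f@B3}   OUT={a@B2, b@B3, c@B2, e@B3, f@B3}
  B4:   IN={a@B2, b@B1, b@B3, c@B1, c@B2, e@B0, e@B3, f@B3}   OUT={a@B4, b@B4, c@B1, c@B2, d@B4, e@B0, e@B3, f@B3}

Merge at B3: IN[B3] = OUT[B2] = {a@B2, b@B1, c@B2, e@B0, e@B3, f@B3}
Applying B3's transfer function to that IN value gives OUT[B3] (row B3 above).

Answer: {a@B2, b@B3, c@B2, e@B3, f@B3}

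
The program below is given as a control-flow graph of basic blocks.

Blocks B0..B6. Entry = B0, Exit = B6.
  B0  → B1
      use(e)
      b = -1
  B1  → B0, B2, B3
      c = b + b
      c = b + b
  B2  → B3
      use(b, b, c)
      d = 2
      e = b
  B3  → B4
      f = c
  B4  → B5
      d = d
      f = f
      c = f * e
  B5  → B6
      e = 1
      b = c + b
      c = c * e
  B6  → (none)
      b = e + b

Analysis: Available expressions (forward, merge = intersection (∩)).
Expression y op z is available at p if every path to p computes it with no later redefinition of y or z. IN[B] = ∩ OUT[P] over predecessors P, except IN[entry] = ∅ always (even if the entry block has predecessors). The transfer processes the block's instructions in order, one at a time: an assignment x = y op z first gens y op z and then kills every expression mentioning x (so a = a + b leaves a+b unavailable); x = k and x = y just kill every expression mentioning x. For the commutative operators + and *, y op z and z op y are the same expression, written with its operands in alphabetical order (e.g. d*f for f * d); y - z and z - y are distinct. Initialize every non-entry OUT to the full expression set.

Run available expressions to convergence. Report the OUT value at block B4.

Answer: {b+b, e*f}

Trace:
Fixpoint table:
  B0: | IN={} | OUT={}
  B1: | IN={} | OUT={b+b}
  B2: | IN={b+b} | OUT={b+b}
  B3: | IN={b+b} | OUT={b+b}
  B4: | IN={b+b} | OUT={b+b, e*f}
  B5: | IN={b+b, e*f} | OUT={}
  B6: | IN={} | OUT={}

Merge at B4: IN[B4] = OUT[B3] = {b+b}
Applying B4's transfer function to that IN value gives OUT[B4] (row B4 above).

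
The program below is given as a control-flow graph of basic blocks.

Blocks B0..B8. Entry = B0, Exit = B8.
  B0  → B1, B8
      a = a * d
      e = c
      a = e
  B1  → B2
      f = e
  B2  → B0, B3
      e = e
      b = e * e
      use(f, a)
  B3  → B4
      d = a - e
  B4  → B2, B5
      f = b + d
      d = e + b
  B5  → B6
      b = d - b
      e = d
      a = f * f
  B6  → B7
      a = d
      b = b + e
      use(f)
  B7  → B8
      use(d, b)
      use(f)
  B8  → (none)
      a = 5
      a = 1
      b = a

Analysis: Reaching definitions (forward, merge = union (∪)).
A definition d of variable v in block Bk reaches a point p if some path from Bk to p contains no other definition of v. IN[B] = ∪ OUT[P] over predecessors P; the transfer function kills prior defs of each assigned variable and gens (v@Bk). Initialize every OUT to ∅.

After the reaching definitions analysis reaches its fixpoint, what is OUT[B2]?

Answer: {a@B0, b@B2, d@B4, e@B2, f@B1, f@B4}

Derivation:
Per-block solution:
  B0: | IN={a@B0, b@B2, d@B4, e@B2, f@B1, f@B4} | OUT={a@B0, b@B2, d@B4, e@B0, f@B1, f@B4}
  B1: | IN={a@B0, b@B2, d@B4, e@B0, f@B1, f@B4} | OUT={a@B0, b@B2, d@B4, e@B0, f@B1}
  B2: | IN={a@B0, b@B2, d@B4, e@B0, e@B2, f@B1, f@B4} | OUT={a@B0, b@B2, d@B4, e@B2, f@B1, f@B4}
  B3: | IN={a@B0, b@B2, d@B4, e@B2, f@B1, f@B4} | OUT={a@B0, b@B2, d@B3, e@B2, f@B1, f@B4}
  B4: | IN={a@B0, b@B2, d@B3, e@B2, f@B1, f@B4} | OUT={a@B0, b@B2, d@B4, e@B2, f@B4}
  B5: | IN={a@B0, b@B2, d@B4, e@B2, f@B4} | OUT={a@B5, b@B5, d@B4, e@B5, f@B4}
  B6: | IN={a@B5, b@B5, d@B4, e@B5, f@B4} | OUT={a@B6, b@B6, d@B4, e@B5, f@B4}
  B7: | IN={a@B6, b@B6, d@B4, e@B5, f@B4} | OUT={a@B6, b@B6, d@B4, e@B5, f@B4}
  B8: | IN={a@B0, a@B6, b@B2, b@B6, d@B4, e@B0, e@B5, f@B1, f@B4} | OUT={a@B8, b@B8, d@B4, e@B0, e@B5, f@B1, f@B4}

Merge at B2: IN[B2] = OUT[B1] ⊔ OUT[B4] = {a@B0, b@B2, d@B4, e@B0, e@B2, f@B1, f@B4}
Applying B2's transfer function to that IN value gives OUT[B2] (row B2 above).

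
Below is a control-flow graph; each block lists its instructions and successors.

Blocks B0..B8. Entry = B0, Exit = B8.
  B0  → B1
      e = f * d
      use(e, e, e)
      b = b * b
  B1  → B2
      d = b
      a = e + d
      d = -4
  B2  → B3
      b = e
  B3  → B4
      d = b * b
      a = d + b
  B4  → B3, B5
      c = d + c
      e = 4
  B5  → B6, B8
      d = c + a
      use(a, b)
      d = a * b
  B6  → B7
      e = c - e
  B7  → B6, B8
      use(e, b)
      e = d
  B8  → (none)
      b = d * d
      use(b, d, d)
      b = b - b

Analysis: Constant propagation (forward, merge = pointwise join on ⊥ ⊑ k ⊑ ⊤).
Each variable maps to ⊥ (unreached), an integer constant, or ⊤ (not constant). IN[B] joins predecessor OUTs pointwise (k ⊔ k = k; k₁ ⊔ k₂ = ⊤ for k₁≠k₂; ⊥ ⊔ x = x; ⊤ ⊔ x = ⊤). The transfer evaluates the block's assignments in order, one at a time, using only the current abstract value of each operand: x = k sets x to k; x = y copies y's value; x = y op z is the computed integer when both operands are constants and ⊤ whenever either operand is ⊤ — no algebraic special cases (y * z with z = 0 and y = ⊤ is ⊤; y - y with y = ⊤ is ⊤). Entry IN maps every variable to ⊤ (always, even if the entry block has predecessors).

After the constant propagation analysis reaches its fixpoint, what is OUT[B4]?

Answer: {a: ⊤, b: ⊤, c: ⊤, d: ⊤, e: 4, f: ⊤}

Working:
Converged values:
  B0:  IN=(all ⊤)  OUT=(all ⊤)
  B1:  IN=(all ⊤)  OUT={d:-4; rest ⊤}
  B2:  IN={d:-4; rest ⊤}  OUT={d:-4; rest ⊤}
  B3:  IN=(all ⊤)  OUT=(all ⊤)
  B4:  IN=(all ⊤)  OUT={e:4; rest ⊤}
  B5:  IN={e:4; rest ⊤}  OUT={e:4; rest ⊤}
  B6:  IN=(all ⊤)  OUT=(all ⊤)
  B7:  IN=(all ⊤)  OUT=(all ⊤)
  B8:  IN=(all ⊤)  OUT=(all ⊤)

Merge at B4: IN[B4] = OUT[B3] = {a: ⊤, b: ⊤, c: ⊤, d: ⊤, e: ⊤, f: ⊤}
Applying B4's transfer function to that IN value gives OUT[B4] (row B4 above).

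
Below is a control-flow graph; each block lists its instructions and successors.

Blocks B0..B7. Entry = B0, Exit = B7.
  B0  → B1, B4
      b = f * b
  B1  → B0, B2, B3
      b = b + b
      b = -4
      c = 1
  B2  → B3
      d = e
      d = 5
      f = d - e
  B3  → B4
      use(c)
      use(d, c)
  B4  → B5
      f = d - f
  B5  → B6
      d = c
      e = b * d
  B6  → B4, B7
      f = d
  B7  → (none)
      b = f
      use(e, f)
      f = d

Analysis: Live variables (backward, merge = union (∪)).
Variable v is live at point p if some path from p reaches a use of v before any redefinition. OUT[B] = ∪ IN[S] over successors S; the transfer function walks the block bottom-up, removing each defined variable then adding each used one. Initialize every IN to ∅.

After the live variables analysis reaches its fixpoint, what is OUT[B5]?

Fixpoint table:
  B0:  IN={b, c, d, e, f}  OUT={b, c, d, e, f}
  B1:  IN={b, d, e, f}  OUT={b, c, d, e, f}
  B2:  IN={b, c, e}  OUT={b, c, d, f}
  B3:  IN={b, c, d, f}  OUT={b, c, d, f}
  B4:  IN={b, c, d, f}  OUT={b, c}
  B5:  IN={b, c}  OUT={b, c, d, e}
  B6:  IN={b, c, d, e}  OUT={b, c, d, e, f}
  B7:  IN={d, e, f}  OUT={}

Merge at B5: OUT[B5] = IN[B6] = {b, c, d, e}

Answer: {b, c, d, e}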